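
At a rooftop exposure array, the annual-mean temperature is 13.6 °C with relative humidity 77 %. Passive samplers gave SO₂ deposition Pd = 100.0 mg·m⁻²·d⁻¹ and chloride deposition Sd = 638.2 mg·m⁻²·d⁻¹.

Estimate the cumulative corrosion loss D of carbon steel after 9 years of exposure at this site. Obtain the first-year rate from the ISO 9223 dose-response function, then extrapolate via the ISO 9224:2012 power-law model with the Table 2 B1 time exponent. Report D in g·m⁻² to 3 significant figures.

D(9) = 4.88e+03 g·m⁻²

carbon steel: temperature factor f = -0.054·(3.6) = -0.1944
  sulphur-dioxide contribution → 74.53 μm/a
  chloride contribution → 122.3 μm/a
  ⇒ r_corr(carbon steel) = 196.8 μm/a
ISO 9224: D(t) = r_corr · t^b with b = 0.523 (carbon steel, B1)
  D(9) = 196.8 × 9^0.523 = 196.8 × 3.156 = 621.2 μm
  Mass loss = 621.2 μm × 7.85 g/cm³ = 4876 g·m⁻²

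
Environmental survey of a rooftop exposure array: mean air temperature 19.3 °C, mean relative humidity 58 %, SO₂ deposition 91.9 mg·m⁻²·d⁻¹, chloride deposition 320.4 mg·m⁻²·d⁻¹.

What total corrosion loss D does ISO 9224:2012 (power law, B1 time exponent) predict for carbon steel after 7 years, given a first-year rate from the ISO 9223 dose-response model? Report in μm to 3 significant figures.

carbon steel: temperature factor f = -0.054·(9.3) = -0.5022
  SO₂ term: 1.77·91.9^0.52·exp(0.02·58-0.5022) = 35.86
  Sd branch = 0.102·Sd^0.62·e^(0.033·RH+0.04·T) = 53.54 μm/a
  sum: 35.86 + 53.54 → r_corr = 89.39 μm/a
Long-term exponent b (ISO 9224 Table 2, B1) = 0.523
  D(7) = 89.39 × 7^0.523 = 89.39 × 2.767 = 247.3 μm

D(7) = 247 μm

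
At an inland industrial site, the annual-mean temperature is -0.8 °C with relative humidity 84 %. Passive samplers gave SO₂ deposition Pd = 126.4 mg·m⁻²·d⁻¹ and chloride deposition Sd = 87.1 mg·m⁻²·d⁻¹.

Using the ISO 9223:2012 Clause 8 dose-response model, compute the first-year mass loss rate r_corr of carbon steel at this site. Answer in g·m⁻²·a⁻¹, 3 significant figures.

r_corr = 381 g·m⁻²·a⁻¹

carbon steel: T≤10 °C ⇒ hinge +0.150·(-0.8−10) = -1.6200
  Pd branch = 1.77·Pd^0.52·e^(0.02·RH+f) = 23.28 μm/a
  Cl⁻ term: 0.102·87.1^0.62·exp(0.033·84+0.04·-0.8) = 25.2
  sum: 23.28 + 25.2 → r_corr = 48.48 μm/a
Convert to mass loss: 48.48 μm/a × 7.85 g/cm³ = 380.5 g·m⁻²·a⁻¹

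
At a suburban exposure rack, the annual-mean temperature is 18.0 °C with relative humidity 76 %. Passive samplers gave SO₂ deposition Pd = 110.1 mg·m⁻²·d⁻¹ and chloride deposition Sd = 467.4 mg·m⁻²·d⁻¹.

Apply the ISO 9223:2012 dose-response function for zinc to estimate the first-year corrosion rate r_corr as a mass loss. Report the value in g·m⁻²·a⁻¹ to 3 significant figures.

zinc: temperature factor f = -0.071·(8.0) = -0.5680
  Pd branch = 0.0129·Pd^0.44·e^(0.046·RH+f) = 1.908 μm/a
  Cl⁻ term: 0.0175·467.4^0.57·exp(0.008·76+0.085·18.0) = 4.935
  r_corr = 1.908 + 4.935 = 6.843 μm/a
Convert to mass loss: 6.843 μm/a × 7.14 g/cm³ = 48.86 g·m⁻²·a⁻¹

r_corr = 48.9 g·m⁻²·a⁻¹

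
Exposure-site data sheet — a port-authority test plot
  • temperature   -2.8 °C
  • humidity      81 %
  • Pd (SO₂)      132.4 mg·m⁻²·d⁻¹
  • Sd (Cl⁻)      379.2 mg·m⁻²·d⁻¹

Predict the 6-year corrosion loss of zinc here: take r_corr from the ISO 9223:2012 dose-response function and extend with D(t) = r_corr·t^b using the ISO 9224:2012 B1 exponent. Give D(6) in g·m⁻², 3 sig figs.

zinc: T≤10 °C ⇒ hinge +0.038·(-2.8−10) = -0.4864
  SO₂ term: 0.0129·132.4^0.44·exp(0.046·81-0.4864) = 2.826
  Sd branch = 0.0175·Sd^0.57·e^(0.008·RH+0.085·T) = 0.7781 μm/a
  r_corr = 2.826 + 0.7781 = 3.604 μm/a
Long-term exponent b (ISO 9224 Table 2, B1) = 0.813
  D(6) = 3.604 × 6^0.813 = 3.604 × 4.292 = 15.47 μm
  Mass loss = 15.47 μm × 7.14 g/cm³ = 110.4 g·m⁻²

D(6) = 110 g·m⁻²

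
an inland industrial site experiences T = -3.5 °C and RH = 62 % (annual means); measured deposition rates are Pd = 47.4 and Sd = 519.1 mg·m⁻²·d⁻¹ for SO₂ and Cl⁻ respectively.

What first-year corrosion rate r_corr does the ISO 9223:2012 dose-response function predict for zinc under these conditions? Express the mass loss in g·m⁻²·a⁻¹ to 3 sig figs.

zinc: T≤10 °C ⇒ hinge +0.038·(-3.5−10) = -0.5130
  SO₂ term: 0.0129·47.4^0.44·exp(0.046·62-0.5130) = 0.7307
  Cl⁻ term: 0.0175·519.1^0.57·exp(0.008·62+0.085·-3.5) = 0.7532
  sum: 0.7307 + 0.7532 → r_corr = 1.484 μm/a
Convert to mass loss: 1.484 μm/a × 7.14 g/cm³ = 10.6 g·m⁻²·a⁻¹

r_corr = 10.6 g·m⁻²·a⁻¹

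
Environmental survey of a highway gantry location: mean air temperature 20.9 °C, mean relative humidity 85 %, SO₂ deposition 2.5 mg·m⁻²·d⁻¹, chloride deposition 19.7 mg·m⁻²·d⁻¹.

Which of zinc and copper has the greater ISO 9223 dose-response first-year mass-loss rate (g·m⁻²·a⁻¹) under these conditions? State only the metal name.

zinc: f(T) = -0.071·(T−10) [T>10 °C] = -0.7739
  sulphur-dioxide contribution → 0.4443 μm/a
  chloride contribution → 1.116 μm/a
  ⇒ r_corr(zinc) = 1.56 μm/a
  mass loss = 1.56 μm/a × 7.14 g/cm³ = 11.14 g·m⁻²·a⁻¹
copper: T>10 °C ⇒ hinge -0.080·(20.9−10) = -0.8720
  sulphur-dioxide contribution → 0.4237 μm/a
  chloride contribution → 1.361 μm/a
  ⇒ r_corr(copper) = 1.785 μm/a
  mass loss = 1.785 μm/a × 8.96 g/cm³ = 15.99 g·m⁻²·a⁻¹
Ordering by g·m⁻²·a⁻¹: copper (16) > zinc (11.1)

copper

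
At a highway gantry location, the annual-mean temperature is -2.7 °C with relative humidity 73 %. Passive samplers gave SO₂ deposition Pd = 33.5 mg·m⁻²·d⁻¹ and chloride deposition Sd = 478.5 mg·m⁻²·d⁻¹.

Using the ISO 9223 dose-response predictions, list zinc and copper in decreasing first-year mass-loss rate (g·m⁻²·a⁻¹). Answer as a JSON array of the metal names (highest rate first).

["zinc", "copper"]

zinc: T≤10 °C ⇒ hinge +0.038·(-2.7−10) = -0.4826
  sulphur-dioxide contribution → 1.072 μm/a
  chloride contribution → 0.8405 μm/a
  ⇒ r_corr(zinc) = 1.913 μm/a
  mass loss = 1.913 μm/a × 7.14 g/cm³ = 13.66 g·m⁻²·a⁻¹
copper: T≤10 °C ⇒ hinge +0.126·(-2.7−10) = -1.6002
  sulphur-dioxide contribution → 0.1978 μm/a
  chloride contribution → 0.6579 μm/a
  ⇒ r_corr(copper) = 0.8558 μm/a
  mass loss = 0.8558 μm/a × 8.96 g/cm³ = 7.668 g·m⁻²·a⁻¹
Ordering by g·m⁻²·a⁻¹: zinc (13.7) > copper (7.67)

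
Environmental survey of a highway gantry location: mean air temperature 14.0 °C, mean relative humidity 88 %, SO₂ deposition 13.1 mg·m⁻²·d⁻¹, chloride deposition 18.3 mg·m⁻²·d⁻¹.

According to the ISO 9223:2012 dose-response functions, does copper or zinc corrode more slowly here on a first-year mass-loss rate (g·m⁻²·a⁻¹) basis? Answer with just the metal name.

zinc

copper: f(T) = -0.080·(T−10) [T>10 °C] = -0.3200
  Pd branch = 0.0053·Pd^0.26·e^(0.059·RH+f) = 1.351 μm/a
  Sd branch = 0.01025·Sd^0.27·e^(0.036·RH+0.049·T) = 1.06 μm/a
  sum: 1.351 + 1.06 → r_corr = 2.411 μm/a
  mass loss = 2.411 μm/a × 8.96 g/cm³ = 21.6 g·m⁻²·a⁻¹
zinc: temperature factor f = -0.071·(4.0) = -0.2840
  Pd branch = 0.0129·Pd^0.44·e^(0.046·RH+f) = 1.725 μm/a
  Sd branch = 0.0175·Sd^0.57·e^(0.008·RH+0.085·T) = 0.6098 μm/a
  sum: 1.725 + 0.6098 → r_corr = 2.335 μm/a
  mass loss = 2.335 μm/a × 7.14 g/cm³ = 16.67 g·m⁻²·a⁻¹
Ordering by g·m⁻²·a⁻¹: copper (21.6) > zinc (16.7)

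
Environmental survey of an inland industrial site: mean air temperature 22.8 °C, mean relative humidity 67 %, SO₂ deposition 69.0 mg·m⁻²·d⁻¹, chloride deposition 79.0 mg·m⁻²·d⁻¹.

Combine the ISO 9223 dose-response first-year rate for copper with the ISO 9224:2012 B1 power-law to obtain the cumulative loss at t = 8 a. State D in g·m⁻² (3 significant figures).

D(8) = 51.5 g·m⁻²

copper: temperature factor f = -0.080·(12.8) = -1.0240
  sulphur-dioxide contribution → 0.2981 μm/a
  chloride contribution → 1.137 μm/a
  total first-year rate 1.435 μm/a
Long-term exponent b (ISO 9224 Table 2, B1) = 0.667
  D(8) = 1.435 × 8^0.667 = 1.435 × 4.003 = 5.745 μm
  Mass loss = 5.745 μm × 8.96 g/cm³ = 51.47 g·m⁻²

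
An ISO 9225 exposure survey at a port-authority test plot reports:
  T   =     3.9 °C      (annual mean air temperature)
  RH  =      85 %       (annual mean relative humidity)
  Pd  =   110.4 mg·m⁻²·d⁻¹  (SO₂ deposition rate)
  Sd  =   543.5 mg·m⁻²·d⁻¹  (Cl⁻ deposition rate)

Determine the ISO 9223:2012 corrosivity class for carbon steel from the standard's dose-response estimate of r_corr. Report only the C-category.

carbon steel: f(T) = +0.150·(T−10) [T≤10 °C] = -0.9150
  SO₂ term: 1.77·110.4^0.52·exp(0.02·85-0.9150) = 44.8
  Cl⁻ term: 0.102·543.5^0.62·exp(0.033·85+0.04·3.9) = 97.81
  sum: 44.8 + 97.81 → r_corr = 142.6 μm/a
ISO 9223 Table 2 (carbon steel): 80 < 143 ≤ 200 μm/a ⇒ C5

C5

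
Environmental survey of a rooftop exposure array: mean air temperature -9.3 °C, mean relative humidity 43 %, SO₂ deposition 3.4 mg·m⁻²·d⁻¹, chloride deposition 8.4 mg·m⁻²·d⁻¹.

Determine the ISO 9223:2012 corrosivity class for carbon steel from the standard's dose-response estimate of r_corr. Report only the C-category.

carbon steel: T≤10 °C ⇒ hinge +0.150·(-9.3−10) = -2.8950
  Pd branch = 1.77·Pd^0.52·e^(0.02·RH+f) = 0.4371 μm/a
  Sd branch = 0.102·Sd^0.62·e^(0.033·RH+0.04·T) = 1.087 μm/a
  r_corr = 0.4371 + 1.087 = 1.524 μm/a
ISO 9223 Table 2 (carbon steel): 1.3 < 1.52 ≤ 25 μm/a ⇒ C2

C2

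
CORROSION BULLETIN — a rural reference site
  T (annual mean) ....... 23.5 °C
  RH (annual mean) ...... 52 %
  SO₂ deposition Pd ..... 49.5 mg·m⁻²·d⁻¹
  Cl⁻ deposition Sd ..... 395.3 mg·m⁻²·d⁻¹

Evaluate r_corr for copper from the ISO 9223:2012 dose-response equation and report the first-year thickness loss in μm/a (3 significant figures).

copper: T>10 °C ⇒ hinge -0.080·(23.5−10) = -1.0800
  sulphur-dioxide contribution → 0.1067 μm/a
  chloride contribution → 1.059 μm/a
  ⇒ r_corr(copper) = 1.166 μm/a

r_corr = 1.17 μm/a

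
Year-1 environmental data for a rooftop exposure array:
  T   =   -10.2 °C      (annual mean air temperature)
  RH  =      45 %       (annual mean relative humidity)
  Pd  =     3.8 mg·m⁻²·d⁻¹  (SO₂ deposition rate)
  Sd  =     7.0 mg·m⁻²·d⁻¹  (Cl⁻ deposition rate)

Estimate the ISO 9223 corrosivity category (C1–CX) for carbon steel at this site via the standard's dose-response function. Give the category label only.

C2

carbon steel: T≤10 °C ⇒ hinge +0.150·(-10.2−10) = -3.0300
  sulphur-dioxide contribution → 0.4211 μm/a
  chloride contribution → 1.001 μm/a
  ⇒ r_corr(carbon steel) = 1.422 μm/a
Category bounds: 1.3…25 μm/a bracket r_corr ⇒ C2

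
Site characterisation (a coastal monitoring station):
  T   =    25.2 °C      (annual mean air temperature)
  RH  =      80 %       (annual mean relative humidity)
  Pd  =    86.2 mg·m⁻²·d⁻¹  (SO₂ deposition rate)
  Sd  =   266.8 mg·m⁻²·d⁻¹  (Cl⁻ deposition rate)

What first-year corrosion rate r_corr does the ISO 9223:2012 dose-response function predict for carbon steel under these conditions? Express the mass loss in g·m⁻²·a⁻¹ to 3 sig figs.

r_corr = 1.29e+03 g·m⁻²·a⁻¹

carbon steel: f(T) = -0.054·(T−10) [T>10 °C] = -0.8208
  SO₂ term: 1.77·86.2^0.52·exp(0.02·80-0.8208) = 39.16
  Cl⁻ term: 0.102·266.8^0.62·exp(0.033·80+0.04·25.2) = 125.1
  r_corr = 39.16 + 125.1 = 164.2 μm/a
Convert to mass loss: 164.2 μm/a × 7.85 g/cm³ = 1289 g·m⁻²·a⁻¹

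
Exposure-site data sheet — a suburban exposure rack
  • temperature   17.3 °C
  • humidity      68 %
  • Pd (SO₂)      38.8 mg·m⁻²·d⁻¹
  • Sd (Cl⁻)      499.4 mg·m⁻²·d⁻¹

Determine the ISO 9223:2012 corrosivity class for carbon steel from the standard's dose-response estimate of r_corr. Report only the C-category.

carbon steel: temperature factor f = -0.054·(7.3) = -0.3942
  sulphur-dioxide contribution → 31.16 μm/a
  chloride contribution → 90.52 μm/a
  total first-year rate 121.7 μm/a
ISO 9223 Table 2 (carbon steel): 80 < 122 ≤ 200 μm/a ⇒ C5

C5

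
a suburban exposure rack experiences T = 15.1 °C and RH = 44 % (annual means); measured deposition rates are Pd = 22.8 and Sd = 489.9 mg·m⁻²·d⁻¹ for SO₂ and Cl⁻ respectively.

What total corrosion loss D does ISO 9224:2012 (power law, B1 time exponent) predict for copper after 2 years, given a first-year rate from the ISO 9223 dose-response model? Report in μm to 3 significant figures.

copper: f(T) = -0.080·(T−10) [T>10 °C] = -0.4080
  SO₂ term: 0.0053·22.8^0.26·exp(0.059·44-0.4080) = 0.1066
  Cl⁻ term: 0.01025·489.9^0.27·exp(0.036·44+0.049·15.1) = 0.5576
  sum: 0.1066 + 0.5576 → r_corr = 0.6641 μm/a
Power-law: D(2) = r_corr · 2^0.667
  D(2) = 0.6641 × 2^0.667 = 0.6641 × 1.588 = 1.054 μm

D(2) = 1.05 μm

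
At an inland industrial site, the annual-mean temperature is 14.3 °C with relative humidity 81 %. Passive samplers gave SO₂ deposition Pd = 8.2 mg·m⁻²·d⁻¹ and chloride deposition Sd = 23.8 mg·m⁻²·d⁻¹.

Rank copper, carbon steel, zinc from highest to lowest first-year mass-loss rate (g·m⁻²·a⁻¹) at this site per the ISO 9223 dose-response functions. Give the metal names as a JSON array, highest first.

["carbon steel", "copper", "zinc"]

copper: T>10 °C ⇒ hinge -0.080·(14.3−10) = -0.3440
  SO₂ term: 0.0053·8.2^0.26·exp(0.059·81-0.3440) = 0.7726
  Cl⁻ term: 0.01025·23.8^0.27·exp(0.036·81+0.049·14.3) = 0.8977
  r_corr = 0.7726 + 0.8977 = 1.67 μm/a
  mass loss = 1.67 μm/a × 8.96 g/cm³ = 14.97 g·m⁻²·a⁻¹
carbon steel: temperature factor f = -0.054·(4.3) = -0.2322
  SO₂ term: 1.77·8.2^0.52·exp(0.02·81-0.2322) = 21.18
  Cl⁻ term: 0.102·23.8^0.62·exp(0.033·81+0.04·14.3) = 18.68
  sum: 21.18 + 18.68 → r_corr = 39.86 μm/a
  mass loss = 39.86 μm/a × 7.85 g/cm³ = 312.9 g·m⁻²·a⁻¹
zinc: f(T) = -0.071·(T−10) [T>10 °C] = -0.3053
  SO₂ term: 0.0129·8.2^0.44·exp(0.046·81-0.3053) = 0.996
  Sd branch = 0.0175·Sd^0.57·e^(0.008·RH+0.085·T) = 0.6871 μm/a
  r_corr = 0.996 + 0.6871 = 1.683 μm/a
  mass loss = 1.683 μm/a × 7.14 g/cm³ = 12.02 g·m⁻²·a⁻¹
Ordering by g·m⁻²·a⁻¹: carbon steel (313) > copper (15) > zinc (12)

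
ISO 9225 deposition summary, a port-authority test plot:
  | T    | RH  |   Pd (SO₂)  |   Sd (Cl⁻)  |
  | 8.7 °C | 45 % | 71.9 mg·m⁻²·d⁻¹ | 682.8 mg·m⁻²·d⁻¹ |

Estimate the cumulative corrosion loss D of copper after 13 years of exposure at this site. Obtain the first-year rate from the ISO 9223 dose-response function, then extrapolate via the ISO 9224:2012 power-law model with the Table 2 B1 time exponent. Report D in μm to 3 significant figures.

copper: f(T) = +0.126·(T−10) [T≤10 °C] = -0.1638
  Pd branch = 0.0053·Pd^0.26·e^(0.059·RH+f) = 0.1945 μm/a
  Cl⁻ term: 0.01025·682.8^0.27·exp(0.036·45+0.049·8.7) = 0.462
  sum: 0.1945 + 0.462 → r_corr = 0.6565 μm/a
Power-law: D(13) = r_corr · 13^0.667
  D(13) = 0.6565 × 13^0.667 = 0.6565 × 5.534 = 3.633 μm

D(13) = 3.63 μm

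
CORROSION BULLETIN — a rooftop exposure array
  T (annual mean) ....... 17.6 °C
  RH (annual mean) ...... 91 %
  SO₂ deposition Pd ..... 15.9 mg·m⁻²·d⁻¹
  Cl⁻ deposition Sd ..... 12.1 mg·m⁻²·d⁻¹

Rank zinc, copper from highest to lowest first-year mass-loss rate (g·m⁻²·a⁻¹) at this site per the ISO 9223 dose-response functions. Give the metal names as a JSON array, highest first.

["copper", "zinc"]

zinc: temperature factor f = -0.071·(7.6) = -0.5396
  sulphur-dioxide contribution → 1.67 μm/a
  chloride contribution → 0.67 μm/a
  total first-year rate 2.34 μm/a
  mass loss = 2.34 μm/a × 7.14 g/cm³ = 16.71 g·m⁻²·a⁻¹
copper: temperature factor f = -0.080·(7.6) = -0.6080
  sulphur-dioxide contribution → 1.271 μm/a
  chloride contribution → 1.26 μm/a
  ⇒ r_corr(copper) = 2.531 μm/a
  mass loss = 2.531 μm/a × 8.96 g/cm³ = 22.68 g·m⁻²·a⁻¹
Ordering by g·m⁻²·a⁻¹: copper (22.7) > zinc (16.7)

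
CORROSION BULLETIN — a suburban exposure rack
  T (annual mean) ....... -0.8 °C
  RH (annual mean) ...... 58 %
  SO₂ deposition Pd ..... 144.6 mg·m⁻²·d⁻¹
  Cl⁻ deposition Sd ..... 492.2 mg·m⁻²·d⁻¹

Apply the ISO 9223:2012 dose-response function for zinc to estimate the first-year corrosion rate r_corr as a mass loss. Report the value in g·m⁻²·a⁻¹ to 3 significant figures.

zinc: f(T) = +0.038·(T−10) [T≤10 °C] = -0.4104
  sulphur-dioxide contribution → 1.1 μm/a
  chloride contribution → 0.8903 μm/a
  total first-year rate 1.991 μm/a
Convert to mass loss: 1.991 μm/a × 7.14 g/cm³ = 14.21 g·m⁻²·a⁻¹

r_corr = 14.2 g·m⁻²·a⁻¹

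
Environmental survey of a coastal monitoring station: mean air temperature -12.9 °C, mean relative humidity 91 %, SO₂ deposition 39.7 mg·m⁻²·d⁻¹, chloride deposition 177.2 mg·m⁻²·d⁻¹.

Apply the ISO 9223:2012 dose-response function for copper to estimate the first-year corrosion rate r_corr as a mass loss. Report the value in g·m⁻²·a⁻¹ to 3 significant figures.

copper: f(T) = +0.126·(T−10) [T≤10 °C] = -2.8854
  Pd branch = 0.0053·Pd^0.26·e^(0.059·RH+f) = 0.1654 μm/a
  Sd branch = 0.01025·Sd^0.27·e^(0.036·RH+0.049·T) = 0.5835 μm/a
  sum: 0.1654 + 0.5835 → r_corr = 0.7489 μm/a
Convert to mass loss: 0.7489 μm/a × 8.96 g/cm³ = 6.71 g·m⁻²·a⁻¹

r_corr = 6.71 g·m⁻²·a⁻¹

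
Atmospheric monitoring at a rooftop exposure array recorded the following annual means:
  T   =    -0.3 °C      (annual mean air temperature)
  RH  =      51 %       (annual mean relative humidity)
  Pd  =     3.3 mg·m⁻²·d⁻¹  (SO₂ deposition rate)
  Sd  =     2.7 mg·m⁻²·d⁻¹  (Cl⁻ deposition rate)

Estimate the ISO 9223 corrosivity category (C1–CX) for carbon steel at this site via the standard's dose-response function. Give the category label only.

carbon steel: f(T) = +0.150·(T−10) [T≤10 °C] = -1.5450
  SO₂ term: 1.77·3.3^0.52·exp(0.02·51-1.5450) = 1.948
  Sd branch = 0.102·Sd^0.62·e^(0.033·RH+0.04·T) = 1.004 μm/a
  r_corr = 1.948 + 1.004 = 2.952 μm/a
ISO 9223 Table 2 (carbon steel): 1.3 < 2.95 ≤ 25 μm/a ⇒ C2

C2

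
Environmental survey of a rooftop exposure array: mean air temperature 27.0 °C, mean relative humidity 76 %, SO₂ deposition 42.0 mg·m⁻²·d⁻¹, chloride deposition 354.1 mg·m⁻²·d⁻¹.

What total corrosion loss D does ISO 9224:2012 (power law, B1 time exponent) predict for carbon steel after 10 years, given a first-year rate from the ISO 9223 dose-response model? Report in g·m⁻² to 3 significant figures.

D(10) = 4.27e+03 g·m⁻²

carbon steel: T>10 °C ⇒ hinge -0.054·(27.0−10) = -0.9180
  Pd branch = 1.77·Pd^0.52·e^(0.02·RH+f) = 22.57 μm/a
  Cl⁻ term: 0.102·354.1^0.62·exp(0.033·76+0.04·27.0) = 140.4
  sum: 22.57 + 140.4 → r_corr = 162.9 μm/a
Power-law: D(10) = r_corr · 10^0.523
  D(10) = 162.9 × 10^0.523 = 162.9 × 3.334 = 543.3 μm
  Mass loss = 543.3 μm × 7.85 g/cm³ = 4265 g·m⁻²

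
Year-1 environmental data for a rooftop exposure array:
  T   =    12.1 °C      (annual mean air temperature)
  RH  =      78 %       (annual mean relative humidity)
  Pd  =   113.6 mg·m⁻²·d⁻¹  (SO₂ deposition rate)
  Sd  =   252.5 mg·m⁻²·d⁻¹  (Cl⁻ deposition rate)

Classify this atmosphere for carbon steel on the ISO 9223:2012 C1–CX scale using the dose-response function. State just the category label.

C5

carbon steel: T>10 °C ⇒ hinge -0.054·(12.1−10) = -0.1134
  sulphur-dioxide contribution → 88.11 μm/a
  chloride contribution → 67 μm/a
  ⇒ r_corr(carbon steel) = 155.1 μm/a
155 μm/a falls in (80, 200] for carbon steel → category C5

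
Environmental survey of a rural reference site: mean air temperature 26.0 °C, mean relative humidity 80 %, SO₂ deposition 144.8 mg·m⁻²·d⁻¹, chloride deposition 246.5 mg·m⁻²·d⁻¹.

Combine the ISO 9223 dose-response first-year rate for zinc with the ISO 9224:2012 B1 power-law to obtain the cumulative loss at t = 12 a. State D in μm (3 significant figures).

D(12) = 63.7 μm

zinc: T>10 °C ⇒ hinge -0.071·(26.0−10) = -1.1360
  SO₂ term: 0.0129·144.8^0.44·exp(0.046·80-1.1360) = 1.466
  Sd branch = 0.0175·Sd^0.57·e^(0.008·RH+0.085·T) = 6.984 μm/a
  sum: 1.466 + 6.984 → r_corr = 8.45 μm/a
Power-law: D(12) = r_corr · 12^0.813
  D(12) = 8.45 × 12^0.813 = 8.45 × 7.54 = 63.72 μm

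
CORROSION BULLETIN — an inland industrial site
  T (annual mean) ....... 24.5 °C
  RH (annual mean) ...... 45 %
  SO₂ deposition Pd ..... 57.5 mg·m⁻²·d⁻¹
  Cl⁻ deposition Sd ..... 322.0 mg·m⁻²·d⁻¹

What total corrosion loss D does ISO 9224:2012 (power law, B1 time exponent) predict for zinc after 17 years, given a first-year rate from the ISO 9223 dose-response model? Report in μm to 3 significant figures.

D(17) = 56.3 μm

zinc: f(T) = -0.071·(T−10) [T>10 °C] = -1.0295
  Pd branch = 0.0129·Pd^0.44·e^(0.046·RH+f) = 0.2171 μm/a
  Cl⁻ term: 0.0175·322.0^0.57·exp(0.008·45+0.085·24.5) = 5.411
  r_corr = 0.2171 + 5.411 = 5.628 μm/a
ISO 9224: D(t) = r_corr · t^b with b = 0.813 (zinc, B1)
  D(17) = 5.628 × 17^0.813 = 5.628 × 10.01 = 56.33 μm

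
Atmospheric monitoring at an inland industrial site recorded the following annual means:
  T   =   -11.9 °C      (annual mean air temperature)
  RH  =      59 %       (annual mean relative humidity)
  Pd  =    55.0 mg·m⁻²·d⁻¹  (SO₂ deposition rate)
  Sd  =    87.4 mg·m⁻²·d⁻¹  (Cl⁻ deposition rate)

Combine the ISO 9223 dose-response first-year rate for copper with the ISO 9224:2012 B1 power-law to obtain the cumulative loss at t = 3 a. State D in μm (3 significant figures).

D(3) = 0.397 μm

copper: temperature factor f = +0.126·(-21.9) = -2.7594
  SO₂ term: 0.0053·55.0^0.26·exp(0.059·59-2.7594) = 0.03091
  Sd branch = 0.01025·Sd^0.27·e^(0.036·RH+0.049·T) = 0.16 μm/a
  r_corr = 0.03091 + 0.16 = 0.1909 μm/a
Long-term exponent b (ISO 9224 Table 2, B1) = 0.667
  D(3) = 0.1909 × 3^0.667 = 0.1909 × 2.081 = 0.3973 μm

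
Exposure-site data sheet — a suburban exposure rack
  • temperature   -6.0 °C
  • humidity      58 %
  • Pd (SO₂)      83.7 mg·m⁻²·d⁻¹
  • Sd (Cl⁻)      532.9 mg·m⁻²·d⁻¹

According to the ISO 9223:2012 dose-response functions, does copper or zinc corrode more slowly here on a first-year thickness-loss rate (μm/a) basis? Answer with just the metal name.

copper

copper: f(T) = +0.126·(T−10) [T≤10 °C] = -2.0160
  sulphur-dioxide contribution → 0.06836 μm/a
  chloride contribution → 0.3358 μm/a
  total first-year rate 0.4041 μm/a
zinc: f(T) = +0.038·(T−10) [T≤10 °C] = -0.6080
  sulphur-dioxide contribution → 0.71 μm/a
  chloride contribution → 0.5988 μm/a
  total first-year rate 1.309 μm/a
Ordering by μm/a: zinc (1.31) > copper (0.404)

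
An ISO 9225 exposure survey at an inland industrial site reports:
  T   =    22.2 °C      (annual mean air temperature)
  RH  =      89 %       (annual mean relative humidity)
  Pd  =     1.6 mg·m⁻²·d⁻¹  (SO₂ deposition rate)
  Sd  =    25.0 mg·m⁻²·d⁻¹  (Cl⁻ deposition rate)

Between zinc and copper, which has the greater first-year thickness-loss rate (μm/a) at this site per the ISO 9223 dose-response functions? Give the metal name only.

copper

zinc: T>10 °C ⇒ hinge -0.071·(22.2−10) = -0.8662
  sulphur-dioxide contribution → 0.4001 μm/a
  chloride contribution → 1.474 μm/a
  total first-year rate 1.874 μm/a
copper: temperature factor f = -0.080·(12.2) = -0.9760
  sulphur-dioxide contribution → 0.4305 μm/a
  chloride contribution → 1.787 μm/a
  ⇒ r_corr(copper) = 2.217 μm/a
Ordering by μm/a: copper (2.22) > zinc (1.87)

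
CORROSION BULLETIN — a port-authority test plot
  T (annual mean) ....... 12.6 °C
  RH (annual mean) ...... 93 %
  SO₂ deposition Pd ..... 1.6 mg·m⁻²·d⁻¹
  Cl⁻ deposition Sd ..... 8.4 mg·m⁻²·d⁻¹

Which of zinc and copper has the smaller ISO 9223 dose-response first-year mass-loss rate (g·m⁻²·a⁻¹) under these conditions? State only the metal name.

zinc

zinc: temperature factor f = -0.071·(2.6) = -0.1846
  sulphur-dioxide contribution → 0.9509 μm/a
  chloride contribution → 0.3615 μm/a
  total first-year rate 1.312 μm/a
  mass loss = 1.312 μm/a × 7.14 g/cm³ = 9.371 g·m⁻²·a⁻¹
copper: temperature factor f = -0.080·(2.6) = -0.2080
  sulphur-dioxide contribution → 1.175 μm/a
  chloride contribution → 0.9604 μm/a
  total first-year rate 2.135 μm/a
  mass loss = 2.135 μm/a × 8.96 g/cm³ = 19.13 g·m⁻²·a⁻¹
Ordering by g·m⁻²·a⁻¹: copper (19.1) > zinc (9.37)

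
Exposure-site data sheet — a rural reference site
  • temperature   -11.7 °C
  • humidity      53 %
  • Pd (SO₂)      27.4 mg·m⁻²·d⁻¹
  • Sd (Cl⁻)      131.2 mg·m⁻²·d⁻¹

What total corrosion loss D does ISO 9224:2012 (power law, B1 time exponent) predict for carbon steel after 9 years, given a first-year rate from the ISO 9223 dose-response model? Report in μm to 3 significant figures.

D(9) = 27.3 μm

carbon steel: f(T) = +0.150·(T−10) [T≤10 °C] = -3.2550
  Pd branch = 1.77·Pd^0.52·e^(0.02·RH+f) = 1.102 μm/a
  Sd branch = 0.102·Sd^0.62·e^(0.033·RH+0.04·T) = 7.552 μm/a
  r_corr = 1.102 + 7.552 = 8.654 μm/a
Power-law: D(9) = r_corr · 9^0.523
  D(9) = 8.654 × 9^0.523 = 8.654 × 3.156 = 27.31 μm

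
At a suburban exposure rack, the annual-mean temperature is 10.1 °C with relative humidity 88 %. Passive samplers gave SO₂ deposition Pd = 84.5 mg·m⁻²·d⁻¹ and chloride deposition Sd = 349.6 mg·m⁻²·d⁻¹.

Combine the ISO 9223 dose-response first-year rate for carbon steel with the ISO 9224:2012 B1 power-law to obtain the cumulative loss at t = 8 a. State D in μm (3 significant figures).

carbon steel: T>10 °C ⇒ hinge -0.054·(10.1−10) = -0.0054
  SO₂ term: 1.77·84.5^0.52·exp(0.02·88-0.0054) = 102.8
  Cl⁻ term: 0.102·349.6^0.62·exp(0.033·88+0.04·10.1) = 105.3
  sum: 102.8 + 105.3 → r_corr = 208 μm/a
Long-term exponent b (ISO 9224 Table 2, B1) = 0.523
  D(8) = 208 × 8^0.523 = 208 × 2.967 = 617.3 μm

D(8) = 617 μm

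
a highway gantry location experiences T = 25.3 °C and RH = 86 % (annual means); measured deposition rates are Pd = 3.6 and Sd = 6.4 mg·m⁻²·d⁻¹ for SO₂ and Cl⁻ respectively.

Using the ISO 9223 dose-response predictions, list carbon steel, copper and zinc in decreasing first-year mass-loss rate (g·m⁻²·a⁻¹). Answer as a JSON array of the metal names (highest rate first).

carbon steel: T>10 °C ⇒ hinge -0.054·(25.3−10) = -0.8262
  Pd branch = 1.77·Pd^0.52·e^(0.02·RH+f) = 8.422 μm/a
  Sd branch = 0.102·Sd^0.62·e^(0.033·RH+0.04·T) = 15.15 μm/a
  sum: 8.422 + 15.15 → r_corr = 23.57 μm/a
  mass loss = 23.57 μm/a × 7.85 g/cm³ = 185.1 g·m⁻²·a⁻¹
copper: temperature factor f = -0.080·(15.3) = -1.2240
  SO₂ term: 0.0053·3.6^0.26·exp(0.059·86-1.2240) = 0.3475
  Cl⁻ term: 0.01025·6.4^0.27·exp(0.036·86+0.049·25.3) = 1.292
  sum: 0.3475 + 1.292 → r_corr = 1.64 μm/a
  mass loss = 1.64 μm/a × 8.96 g/cm³ = 14.69 g·m⁻²·a⁻¹
zinc: f(T) = -0.071·(T−10) [T>10 °C] = -1.0863
  SO₂ term: 0.0129·3.6^0.44·exp(0.046·86-1.0863) = 0.3996
  Sd branch = 0.0175·Sd^0.57·e^(0.008·RH+0.085·T) = 0.8616 μm/a
  sum: 0.3996 + 0.8616 → r_corr = 1.261 μm/a
  mass loss = 1.261 μm/a × 7.14 g/cm³ = 9.005 g·m⁻²·a⁻¹
Ordering by g·m⁻²·a⁻¹: carbon steel (185) > copper (14.7) > zinc (9.01)

["carbon steel", "copper", "zinc"]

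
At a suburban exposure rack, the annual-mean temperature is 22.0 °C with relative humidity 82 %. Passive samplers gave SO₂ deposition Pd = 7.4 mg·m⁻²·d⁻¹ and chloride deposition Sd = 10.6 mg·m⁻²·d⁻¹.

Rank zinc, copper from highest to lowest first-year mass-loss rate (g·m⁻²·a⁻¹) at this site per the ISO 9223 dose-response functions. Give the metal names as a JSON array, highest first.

["copper", "zinc"]

zinc: T>10 °C ⇒ hinge -0.071·(22.0−10) = -0.8520
  sulphur-dioxide contribution → 0.577 μm/a
  chloride contribution → 0.8404 μm/a
  ⇒ r_corr(zinc) = 1.417 μm/a
  mass loss = 1.417 μm/a × 7.14 g/cm³ = 10.12 g·m⁻²·a⁻¹
copper: f(T) = -0.080·(T−10) [T>10 °C] = -0.9600
  sulphur-dioxide contribution → 0.431 μm/a
  chloride contribution → 1.091 μm/a
  total first-year rate 1.522 μm/a
  mass loss = 1.522 μm/a × 8.96 g/cm³ = 13.64 g·m⁻²·a⁻¹
Ordering by g·m⁻²·a⁻¹: copper (13.6) > zinc (10.1)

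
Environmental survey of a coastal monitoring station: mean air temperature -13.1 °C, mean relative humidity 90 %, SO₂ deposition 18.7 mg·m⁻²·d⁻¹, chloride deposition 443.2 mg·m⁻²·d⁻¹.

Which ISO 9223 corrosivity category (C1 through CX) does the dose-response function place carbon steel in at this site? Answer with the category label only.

C4

carbon steel: T≤10 °C ⇒ hinge +0.150·(-13.1−10) = -3.4650
  Pd branch = 1.77·Pd^0.52·e^(0.02·RH+f) = 1.535 μm/a
  Cl⁻ term: 0.102·443.2^0.62·exp(0.033·90+0.04·-13.1) = 51.5
  r_corr = 1.535 + 51.5 = 53.03 μm/a
53 μm/a falls in (50, 80] for carbon steel → category C4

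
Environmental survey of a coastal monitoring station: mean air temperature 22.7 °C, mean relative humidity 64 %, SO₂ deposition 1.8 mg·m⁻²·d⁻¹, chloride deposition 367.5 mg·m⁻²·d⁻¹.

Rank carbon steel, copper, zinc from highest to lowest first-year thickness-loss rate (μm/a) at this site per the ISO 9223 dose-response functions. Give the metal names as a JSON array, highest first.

["carbon steel", "zinc", "copper"]

carbon steel: T>10 °C ⇒ hinge -0.054·(22.7−10) = -0.6858
  SO₂ term: 1.77·1.8^0.52·exp(0.02·64-0.6858) = 4.353
  Cl⁻ term: 0.102·367.5^0.62·exp(0.033·64+0.04·22.7) = 81.4
  r_corr = 4.353 + 81.4 = 85.75 μm/a
copper: temperature factor f = -0.080·(12.7) = -1.0160
  SO₂ term: 0.0053·1.8^0.26·exp(0.059·64-1.0160) = 0.09757
  Cl⁻ term: 0.01025·367.5^0.27·exp(0.036·64+0.049·22.7) = 1.538
  sum: 0.09757 + 1.538 → r_corr = 1.636 μm/a
zinc: f(T) = -0.071·(T−10) [T>10 °C] = -0.9017
  SO₂ term: 0.0129·1.8^0.44·exp(0.046·64-0.9017) = 0.1288
  Sd branch = 0.0175·Sd^0.57·e^(0.008·RH+0.085·T) = 5.829 μm/a
  r_corr = 0.1288 + 5.829 = 5.957 μm/a
Ordering by μm/a: carbon steel (85.8) > zinc (5.96) > copper (1.64)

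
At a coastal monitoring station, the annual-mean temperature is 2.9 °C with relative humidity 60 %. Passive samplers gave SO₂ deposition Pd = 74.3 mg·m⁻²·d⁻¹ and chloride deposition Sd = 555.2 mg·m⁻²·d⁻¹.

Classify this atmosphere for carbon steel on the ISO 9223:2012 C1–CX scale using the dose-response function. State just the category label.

carbon steel: f(T) = +0.150·(T−10) [T≤10 °C] = -1.0650
  Pd branch = 1.77·Pd^0.52·e^(0.02·RH+f) = 19.03 μm/a
  Cl⁻ term: 0.102·555.2^0.62·exp(0.033·60+0.04·2.9) = 41.73
  sum: 19.03 + 41.73 → r_corr = 60.76 μm/a
ISO 9223 Table 2 (carbon steel): 50 < 60.8 ≤ 80 μm/a ⇒ C4

C4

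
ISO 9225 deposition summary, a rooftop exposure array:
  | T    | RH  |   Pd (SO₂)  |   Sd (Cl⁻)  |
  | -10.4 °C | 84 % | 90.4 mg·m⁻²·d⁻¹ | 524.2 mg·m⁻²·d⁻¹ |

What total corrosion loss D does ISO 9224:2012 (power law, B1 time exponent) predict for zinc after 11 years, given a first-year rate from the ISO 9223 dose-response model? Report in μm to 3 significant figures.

zinc: T≤10 °C ⇒ hinge +0.038·(-10.4−10) = -0.7752
  Pd branch = 0.0129·Pd^0.44·e^(0.046·RH+f) = 2.055 μm/a
  Sd branch = 0.0175·Sd^0.57·e^(0.008·RH+0.085·T) = 0.5024 μm/a
  r_corr = 2.055 + 0.5024 = 2.557 μm/a
Long-term exponent b (ISO 9224 Table 2, B1) = 0.813
  D(11) = 2.557 × 11^0.813 = 2.557 × 7.025 = 17.96 μm

D(11) = 18.0 μm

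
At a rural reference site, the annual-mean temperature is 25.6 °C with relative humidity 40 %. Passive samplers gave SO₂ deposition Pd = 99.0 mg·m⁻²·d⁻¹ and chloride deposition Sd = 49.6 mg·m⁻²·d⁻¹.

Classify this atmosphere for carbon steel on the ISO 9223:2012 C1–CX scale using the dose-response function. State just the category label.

carbon steel: T>10 °C ⇒ hinge -0.054·(25.6−10) = -0.8424
  SO₂ term: 1.77·99.0^0.52·exp(0.02·40-0.8424) = 18.51
  Sd branch = 0.102·Sd^0.62·e^(0.033·RH+0.04·T) = 11.96 μm/a
  sum: 18.51 + 11.96 → r_corr = 30.47 μm/a
ISO 9223 Table 2 (carbon steel): 25 < 30.5 ≤ 50 μm/a ⇒ C3

C3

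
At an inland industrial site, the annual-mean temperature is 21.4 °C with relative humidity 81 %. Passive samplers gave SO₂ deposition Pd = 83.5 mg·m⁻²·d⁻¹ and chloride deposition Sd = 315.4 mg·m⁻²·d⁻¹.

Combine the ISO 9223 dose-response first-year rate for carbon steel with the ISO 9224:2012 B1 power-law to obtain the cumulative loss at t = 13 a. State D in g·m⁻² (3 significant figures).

carbon steel: temperature factor f = -0.054·(11.4) = -0.6156
  Pd branch = 1.77·Pd^0.52·e^(0.02·RH+f) = 48.25 μm/a
  Cl⁻ term: 0.102·315.4^0.62·exp(0.033·81+0.04·21.4) = 123.2
  sum: 48.25 + 123.2 → r_corr = 171.4 μm/a
ISO 9224: D(t) = r_corr · t^b with b = 0.523 (carbon steel, B1)
  D(13) = 171.4 × 13^0.523 = 171.4 × 3.825 = 655.6 μm
  Mass loss = 655.6 μm × 7.85 g/cm³ = 5147 g·m⁻²

D(13) = 5.15e+03 g·m⁻²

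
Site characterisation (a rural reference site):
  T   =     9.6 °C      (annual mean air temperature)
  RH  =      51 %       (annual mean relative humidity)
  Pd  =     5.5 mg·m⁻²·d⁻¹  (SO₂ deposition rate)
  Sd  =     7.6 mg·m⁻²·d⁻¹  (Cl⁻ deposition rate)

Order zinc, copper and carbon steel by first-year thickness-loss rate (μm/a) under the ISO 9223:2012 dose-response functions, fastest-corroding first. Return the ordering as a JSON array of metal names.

zinc: T≤10 °C ⇒ hinge +0.038·(9.6−10) = -0.0152
  SO₂ term: 0.0129·5.5^0.44·exp(0.046·51-0.0152) = 0.2809
  Sd branch = 0.0175·Sd^0.57·e^(0.008·RH+0.085·T) = 0.1891 μm/a
  r_corr = 0.2809 + 0.1891 = 0.47 μm/a
copper: temperature factor f = +0.126·(-0.4) = -0.0504
  SO₂ term: 0.0053·5.5^0.26·exp(0.059·51-0.0504) = 0.1591
  Sd branch = 0.01025·Sd^0.27·e^(0.036·RH+0.049·T) = 0.1779 μm/a
  sum: 0.1591 + 0.1779 → r_corr = 0.337 μm/a
carbon steel: f(T) = +0.150·(T−10) [T≤10 °C] = -0.0600
  SO₂ term: 1.77·5.5^0.52·exp(0.02·51-0.0600) = 11.22
  Sd branch = 0.102·Sd^0.62·e^(0.033·RH+0.04·T) = 2.834 μm/a
  sum: 11.22 + 2.834 → r_corr = 14.05 μm/a
Ordering by μm/a: carbon steel (14.1) > zinc (0.47) > copper (0.337)

["carbon steel", "zinc", "copper"]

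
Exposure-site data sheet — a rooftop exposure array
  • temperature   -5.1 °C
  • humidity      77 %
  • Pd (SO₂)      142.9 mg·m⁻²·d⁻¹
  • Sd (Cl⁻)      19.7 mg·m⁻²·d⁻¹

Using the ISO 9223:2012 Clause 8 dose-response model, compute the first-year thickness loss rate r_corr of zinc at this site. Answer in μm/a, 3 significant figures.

zinc: f(T) = +0.038·(T−10) [T≤10 °C] = -0.5738
  SO₂ term: 0.0129·142.9^0.44·exp(0.046·77-0.5738) = 2.228
  Cl⁻ term: 0.0175·19.7^0.57·exp(0.008·77+0.085·-5.1) = 0.1149
  r_corr = 2.228 + 0.1149 = 2.343 μm/a

r_corr = 2.34 μm/a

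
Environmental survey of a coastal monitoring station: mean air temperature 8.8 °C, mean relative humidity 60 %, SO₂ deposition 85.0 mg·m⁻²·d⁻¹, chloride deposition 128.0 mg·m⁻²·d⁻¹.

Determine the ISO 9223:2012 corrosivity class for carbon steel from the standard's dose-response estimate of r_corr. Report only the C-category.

carbon steel: temperature factor f = +0.150·(-1.2) = -0.1800
  SO₂ term: 1.77·85.0^0.52·exp(0.02·60-0.1800) = 49.46
  Cl⁻ term: 0.102·128.0^0.62·exp(0.033·60+0.04·8.8) = 21.27
  r_corr = 49.46 + 21.27 = 70.73 μm/a
ISO 9223 Table 2 (carbon steel): 50 < 70.7 ≤ 80 μm/a ⇒ C4

C4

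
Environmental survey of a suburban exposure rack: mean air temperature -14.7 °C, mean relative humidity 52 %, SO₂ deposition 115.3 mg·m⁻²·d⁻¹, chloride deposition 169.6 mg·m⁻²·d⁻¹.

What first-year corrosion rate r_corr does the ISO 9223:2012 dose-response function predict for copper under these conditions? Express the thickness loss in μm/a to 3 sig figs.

r_corr = 0.147 μm/a

copper: T≤10 °C ⇒ hinge +0.126·(-14.7−10) = -3.1122
  Pd branch = 0.0053·Pd^0.26·e^(0.059·RH+f) = 0.01742 μm/a
  Cl⁻ term: 0.01025·169.6^0.27·exp(0.036·52+0.049·-14.7) = 0.1297
  sum: 0.01742 + 0.1297 → r_corr = 0.1471 μm/a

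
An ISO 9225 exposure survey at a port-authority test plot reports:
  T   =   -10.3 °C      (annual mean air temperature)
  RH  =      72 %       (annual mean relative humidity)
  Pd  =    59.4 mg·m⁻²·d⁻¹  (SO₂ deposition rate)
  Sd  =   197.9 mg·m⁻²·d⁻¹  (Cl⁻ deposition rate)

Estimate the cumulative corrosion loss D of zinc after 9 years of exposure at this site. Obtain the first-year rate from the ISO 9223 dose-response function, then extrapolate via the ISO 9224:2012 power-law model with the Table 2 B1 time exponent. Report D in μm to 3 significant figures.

zinc: T≤10 °C ⇒ hinge +0.038·(-10.3−10) = -0.7714
  sulphur-dioxide contribution → 0.9872 μm/a
  chloride contribution → 0.2642 μm/a
  total first-year rate 1.251 μm/a
Power-law: D(9) = r_corr · 9^0.813
  D(9) = 1.251 × 9^0.813 = 1.251 × 5.968 = 7.468 μm

D(9) = 7.47 μm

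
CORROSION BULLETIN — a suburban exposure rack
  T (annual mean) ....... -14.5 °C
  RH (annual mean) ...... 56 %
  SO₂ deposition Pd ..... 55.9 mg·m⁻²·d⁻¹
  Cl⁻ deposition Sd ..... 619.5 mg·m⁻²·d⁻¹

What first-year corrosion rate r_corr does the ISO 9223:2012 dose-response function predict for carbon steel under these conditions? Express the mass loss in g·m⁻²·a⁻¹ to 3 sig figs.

r_corr = 162 g·m⁻²·a⁻¹

carbon steel: f(T) = +0.150·(T−10) [T≤10 °C] = -3.6750
  Pd branch = 1.77·Pd^0.52·e^(0.02·RH+f) = 1.114 μm/a
  Sd branch = 0.102·Sd^0.62·e^(0.033·RH+0.04·T) = 19.51 μm/a
  r_corr = 1.114 + 19.51 = 20.63 μm/a
Convert to mass loss: 20.63 μm/a × 7.85 g/cm³ = 161.9 g·m⁻²·a⁻¹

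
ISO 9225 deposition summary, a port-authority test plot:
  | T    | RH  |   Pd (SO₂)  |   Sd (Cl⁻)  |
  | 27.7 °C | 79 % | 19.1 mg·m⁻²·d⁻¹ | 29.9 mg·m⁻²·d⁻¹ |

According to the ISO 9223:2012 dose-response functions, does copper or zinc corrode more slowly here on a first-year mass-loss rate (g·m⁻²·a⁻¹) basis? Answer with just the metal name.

copper

copper: T>10 °C ⇒ hinge -0.080·(27.7−10) = -1.4160
  Pd branch = 0.0053·Pd^0.26·e^(0.059·RH+f) = 0.2928 μm/a
  Cl⁻ term: 0.01025·29.9^0.27·exp(0.036·79+0.049·27.7) = 1.713
  r_corr = 0.2928 + 1.713 = 2.006 μm/a
  mass loss = 2.006 μm/a × 8.96 g/cm³ = 17.97 g·m⁻²·a⁻¹
zinc: temperature factor f = -0.071·(17.7) = -1.2567
  SO₂ term: 0.0129·19.1^0.44·exp(0.046·79-1.2567) = 0.509
  Cl⁻ term: 0.0175·29.9^0.57·exp(0.008·79+0.085·27.7) = 2.405
  sum: 0.509 + 2.405 → r_corr = 2.914 μm/a
  mass loss = 2.914 μm/a × 7.14 g/cm³ = 20.81 g·m⁻²·a⁻¹
Ordering by g·m⁻²·a⁻¹: zinc (20.8) > copper (18)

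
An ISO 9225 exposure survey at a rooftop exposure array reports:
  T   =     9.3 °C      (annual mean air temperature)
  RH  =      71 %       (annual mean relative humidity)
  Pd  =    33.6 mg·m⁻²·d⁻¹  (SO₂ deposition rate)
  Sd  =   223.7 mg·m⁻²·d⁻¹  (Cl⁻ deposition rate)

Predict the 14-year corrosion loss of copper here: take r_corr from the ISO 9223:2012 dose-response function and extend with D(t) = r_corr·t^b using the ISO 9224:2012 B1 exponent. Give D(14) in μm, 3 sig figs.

D(14) = 9.86 μm

copper: temperature factor f = +0.126·(-0.7) = -0.0882
  Pd branch = 0.0053·Pd^0.26·e^(0.059·RH+f) = 0.7981 μm/a
  Cl⁻ term: 0.01025·223.7^0.27·exp(0.036·71+0.049·9.3) = 0.8976
  sum: 0.7981 + 0.8976 → r_corr = 1.696 μm/a
Power-law: D(14) = r_corr · 14^0.667
  D(14) = 1.696 × 14^0.667 = 1.696 × 5.814 = 9.859 μm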